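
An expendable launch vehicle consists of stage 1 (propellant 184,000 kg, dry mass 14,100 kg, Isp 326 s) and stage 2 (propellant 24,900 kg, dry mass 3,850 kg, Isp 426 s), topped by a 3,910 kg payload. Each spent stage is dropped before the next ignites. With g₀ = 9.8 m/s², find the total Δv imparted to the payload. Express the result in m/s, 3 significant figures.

Ignition mass of stage 1 = 184,000+14,100 + 24,900+3,850 + 3,910 = 230,760 kg.
Stage 1: m₀ = 230,760 kg, m_f = 230,760 − 184,000 = 46,760 kg; Δv = 326×9.8×ln(4.935) = 3194.8×1.5964 ≈ 5100 m/s.
Stage 2: m₀ = 32,660 kg, m_f = 32,660 − 24,900 = 7,760 kg; Δv = 426×9.8×ln(4.209) = 4174.8×1.4372 ≈ 6000 m/s.
Total Δv = 5100 + 6000 = 11100 m/s.

Δv ≈ 11100 m/s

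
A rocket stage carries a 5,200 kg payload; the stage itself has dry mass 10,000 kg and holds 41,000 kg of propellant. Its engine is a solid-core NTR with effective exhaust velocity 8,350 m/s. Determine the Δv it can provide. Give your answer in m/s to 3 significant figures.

m₀ = payload + dry + propellant = 5,200 + 10,000 + 41,000 = 56,200 kg.
m_f = payload + dry = 5,200 + 10,000 = 15,200 kg.
From the ideal rocket equation, Δv = v_e · ln(m₀/m_f) = 8350.0 × ln(3.697) = 8350.0 × 1.3076 ≈ 10918.6 m/s.

Δv ≈ 10900 m/s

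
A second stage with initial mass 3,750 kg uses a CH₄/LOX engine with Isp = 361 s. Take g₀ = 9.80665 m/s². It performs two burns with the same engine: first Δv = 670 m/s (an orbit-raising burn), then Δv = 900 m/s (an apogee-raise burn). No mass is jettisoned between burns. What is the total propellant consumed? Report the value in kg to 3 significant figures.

total propellant consumed ≈ 1340 kg

v_e = Isp · g₀ = 361 × 9.80665 = 3540.2 m/s.
After the first burn: m = 3750 × exp(−670/3540.2) = 3750 × 0.82758 = 3,103.43 kg.
After the second burn: m = 3,103.43 × exp(−900/3540.2) = 3,103.43 × 0.77552 = 2,406.77 kg.
Total propellant = m₀ − m_final = 3750 − 2,406.77 = 1,343.23 kg.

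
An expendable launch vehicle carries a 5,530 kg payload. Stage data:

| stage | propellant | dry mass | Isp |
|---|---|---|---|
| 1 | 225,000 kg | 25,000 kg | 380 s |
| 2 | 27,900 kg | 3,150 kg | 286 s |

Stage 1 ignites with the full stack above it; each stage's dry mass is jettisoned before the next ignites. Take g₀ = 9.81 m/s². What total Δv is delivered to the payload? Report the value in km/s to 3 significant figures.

Ignition mass of stage 1 = 225,000+25,000 + 27,900+3,150 + 5,530 = 286,580 kg.
Stage 1: m₀ = 286,580 kg, m_f = 286,580 − 225,000 = 61,580 kg; Δv = 380×9.81×ln(4.654) = 3727.8×1.5377 ≈ 5732 m/s.
Stage 2: m₀ = 36,580 kg, m_f = 36,580 − 27,900 = 8,680 kg; Δv = 286×9.81×ln(4.214) = 2805.7×1.4385 ≈ 4036 m/s.
Total Δv = 5732 + 4036 = 9768 m/s.

Δv ≈ 9.77 km/s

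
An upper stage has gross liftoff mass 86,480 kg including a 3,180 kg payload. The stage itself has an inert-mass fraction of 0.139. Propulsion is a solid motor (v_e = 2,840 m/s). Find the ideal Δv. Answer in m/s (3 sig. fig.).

Stage wet mass = m₀ − payload = 86,480 − 3,180 = 83,300 kg.
Stage dry mass = ε × stage wet mass = 0.139 × 83,300 = 11,578.7 kg.
Burnout mass m_f = stage dry + payload = 11,578.7 + 3,180 = 14,758.7 kg.
From the ideal rocket equation, Δv = v_e · ln(86,480/14,758.7) = 2840.0 × ln(5.86) = 2840.0 × 1.7681 ≈ 5021 m/s.

Δv ≈ 5020 m/s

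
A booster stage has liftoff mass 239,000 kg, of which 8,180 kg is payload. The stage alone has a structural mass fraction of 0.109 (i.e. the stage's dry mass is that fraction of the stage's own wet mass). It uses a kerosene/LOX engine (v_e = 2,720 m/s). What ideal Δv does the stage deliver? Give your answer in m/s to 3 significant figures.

Δv ≈ 5360 m/s

Stage wet mass = m₀ − payload = 239,000 − 8,180 = 230,820 kg.
Stage dry mass = ε × stage wet mass = 0.109 × 230,820 = 25,159.4 kg.
Burnout mass m_f = stage dry + payload = 25,159.4 + 8,180 = 33,339.4 kg.
Rocket equation: Δv = v_e · ln(239,000/33,339.4) = 2720.0 × ln(7.169) = 2720.0 × 1.9697 ≈ 5358 m/s.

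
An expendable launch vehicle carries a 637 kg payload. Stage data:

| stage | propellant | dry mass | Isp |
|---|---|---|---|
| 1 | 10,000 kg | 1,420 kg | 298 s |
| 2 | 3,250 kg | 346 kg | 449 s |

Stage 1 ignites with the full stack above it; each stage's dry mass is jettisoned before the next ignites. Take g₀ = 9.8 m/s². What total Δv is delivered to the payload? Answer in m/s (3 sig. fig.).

Δv ≈ 9400 m/s

Ignition mass of stage 1 = 10,000+1,420 + 3,250+346 + 637 = 15,653 kg.
Stage 1: m₀ = 15,653 kg, m_f = 15,653 − 10,000 = 5,653 kg; Δv = 298×9.8×ln(2.769) = 2920.4×1.0185 ≈ 2974 m/s.
Stage 2: m₀ = 4,233 kg, m_f = 4,233 − 3,250 = 983 kg; Δv = 449×9.8×ln(4.306) = 4400.2×1.4601 ≈ 6425 m/s.
Total Δv = 2974 + 6425 = 9399 m/s.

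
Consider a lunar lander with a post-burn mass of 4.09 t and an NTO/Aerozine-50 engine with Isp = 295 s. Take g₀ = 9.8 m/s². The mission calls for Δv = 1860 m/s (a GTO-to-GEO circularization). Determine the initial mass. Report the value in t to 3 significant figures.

v_e = Isp · g₀ = 295 × 9.8 = 2891.0 m/s.
m₀/m_f = exp(Δv / v_e) = exp(1860 / 2891.0) = exp(0.6434) = 1.9029.
m₀ = m_f × 1.9029 = 4.09 × 1.9029 = 7.78286 t.

initial mass ≈ 7.78 t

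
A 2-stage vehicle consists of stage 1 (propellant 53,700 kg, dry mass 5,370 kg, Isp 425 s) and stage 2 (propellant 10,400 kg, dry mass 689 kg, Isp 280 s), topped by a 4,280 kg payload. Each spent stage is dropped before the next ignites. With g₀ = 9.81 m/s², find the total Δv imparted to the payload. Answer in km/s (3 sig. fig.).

Δv ≈ 8.43 km/s

Ignition mass of stage 1 = 53,700+5,370 + 10,400+689 + 4,280 = 74,439 kg.
Stage 1: m₀ = 74,439 kg, m_f = 74,439 − 53,700 = 20,739 kg; Δv = 425×9.81×ln(3.589) = 4169.2×1.2780 ≈ 5328 m/s.
Stage 2: m₀ = 15,369 kg, m_f = 15,369 − 10,400 = 4,969 kg; Δv = 280×9.81×ln(3.093) = 2746.8×1.1291 ≈ 3102 m/s.
Total Δv = 5328 + 3102 = 8430 m/s.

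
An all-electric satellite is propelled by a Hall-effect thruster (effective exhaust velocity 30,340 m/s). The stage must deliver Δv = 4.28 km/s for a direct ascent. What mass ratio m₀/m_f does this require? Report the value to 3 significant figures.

From the ideal rocket equation, m₀/m_f = exp(Δv / v_e) = exp(4280 / 30340.0) = exp(0.1411) = 1.1515.

mass ratio ≈ 1.15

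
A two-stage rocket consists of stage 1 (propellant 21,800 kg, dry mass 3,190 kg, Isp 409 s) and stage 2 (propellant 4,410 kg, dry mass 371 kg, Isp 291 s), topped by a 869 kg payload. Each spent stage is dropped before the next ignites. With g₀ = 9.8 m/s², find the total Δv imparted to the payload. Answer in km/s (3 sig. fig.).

Ignition mass of stage 1 = 21,800+3,190 + 4,410+371 + 869 = 30,640 kg.
Stage 1: m₀ = 30,640 kg, m_f = 30,640 − 21,800 = 8,840 kg; Δv = 409×9.8×ln(3.466) = 4008.2×1.2430 ≈ 4982 m/s.
Stage 2: m₀ = 5,650 kg, m_f = 5,650 − 4,410 = 1,240 kg; Δv = 291×9.8×ln(4.556) = 2851.8×1.5165 ≈ 4325 m/s.
Total Δv = 4982 + 4325 = 9307 m/s.

Δv ≈ 9.31 km/s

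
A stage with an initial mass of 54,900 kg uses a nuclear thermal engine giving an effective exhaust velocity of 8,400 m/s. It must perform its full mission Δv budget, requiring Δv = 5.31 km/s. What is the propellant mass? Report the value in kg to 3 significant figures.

propellant mass ≈ 25700 kg

From the ideal rocket equation, m₀/m_f = exp(Δv / v_e) = exp(5310 / 8400.0) = exp(0.6321) = 1.8816.
m_f = 54,900 / 1.8816 = 29,177.3 kg, so propellant = m₀ − m_f = 54,900 − 29,177.3 = 25,722.7 kg.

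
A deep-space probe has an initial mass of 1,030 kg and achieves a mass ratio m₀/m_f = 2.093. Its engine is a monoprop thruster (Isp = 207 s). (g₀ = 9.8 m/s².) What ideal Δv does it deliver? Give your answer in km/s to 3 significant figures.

v_e = Isp · g₀ = 207 × 9.8 = 2028.6 m/s.
Rocket equation: Δv = v_e · ln(2.093) = 2028.6 × 0.7386 ≈ 1498.3 m/s.

Δv ≈ 1.50 km/s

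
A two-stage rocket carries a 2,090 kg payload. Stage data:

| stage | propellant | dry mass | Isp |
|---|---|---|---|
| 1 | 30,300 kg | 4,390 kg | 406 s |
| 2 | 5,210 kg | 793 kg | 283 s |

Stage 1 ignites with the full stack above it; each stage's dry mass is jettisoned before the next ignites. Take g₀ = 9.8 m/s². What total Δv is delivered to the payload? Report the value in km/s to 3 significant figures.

Δv ≈ 7.76 km/s

Ignition mass of stage 1 = 30,300+4,390 + 5,210+793 + 2,090 = 42,783 kg.
Stage 1: m₀ = 42,783 kg, m_f = 42,783 − 30,300 = 12,483 kg; Δv = 406×9.8×ln(3.427) = 3978.8×1.2318 ≈ 4901 m/s.
Stage 2: m₀ = 8,093 kg, m_f = 8,093 − 5,210 = 2,883 kg; Δv = 283×9.8×ln(2.807) = 2773.4×1.0322 ≈ 2863 m/s.
Total Δv = 4901 + 2863 = 7764 m/s.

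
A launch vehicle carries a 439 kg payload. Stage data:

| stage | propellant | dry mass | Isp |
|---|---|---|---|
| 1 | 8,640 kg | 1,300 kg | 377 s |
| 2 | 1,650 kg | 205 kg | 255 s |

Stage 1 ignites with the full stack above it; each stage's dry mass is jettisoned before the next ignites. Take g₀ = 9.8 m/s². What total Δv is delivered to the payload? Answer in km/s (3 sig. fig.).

Ignition mass of stage 1 = 8,640+1,300 + 1,650+205 + 439 = 12,234 kg.
Stage 1: m₀ = 12,234 kg, m_f = 12,234 − 8,640 = 3,594 kg; Δv = 377×9.8×ln(3.404) = 3694.6×1.2250 ≈ 4526 m/s.
Stage 2: m₀ = 2,294 kg, m_f = 2,294 − 1,650 = 644 kg; Δv = 255×9.8×ln(3.562) = 2499.0×1.2704 ≈ 3175 m/s.
Total Δv = 4526 + 3175 = 7701 m/s.

Δv ≈ 7.70 km/s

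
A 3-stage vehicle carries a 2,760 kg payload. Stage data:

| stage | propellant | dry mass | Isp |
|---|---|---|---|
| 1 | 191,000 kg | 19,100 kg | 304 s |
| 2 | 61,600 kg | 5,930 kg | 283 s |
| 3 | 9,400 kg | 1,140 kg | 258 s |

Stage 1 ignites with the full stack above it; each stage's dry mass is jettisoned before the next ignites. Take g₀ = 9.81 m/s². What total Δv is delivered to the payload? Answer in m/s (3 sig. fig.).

Ignition mass of stage 1 = 191,000+19,100 + 61,600+5,930 + 9,400+1,140 + 2,760 = 290,930 kg.
Stage 1: m₀ = 290,930 kg, m_f = 290,930 − 191,000 = 99,930 kg; Δv = 304×9.81×ln(2.911) = 2982.2×1.0686 ≈ 3187 m/s.
Stage 2: m₀ = 80,830 kg, m_f = 80,830 − 61,600 = 19,230 kg; Δv = 283×9.81×ln(4.203) = 2776.2×1.4359 ≈ 3986 m/s.
Stage 3: m₀ = 13,300 kg, m_f = 13,300 − 9,400 = 3,900 kg; Δv = 258×9.81×ln(3.41) = 2531.0×1.2268 ≈ 3105 m/s.
Total Δv = 3187 + 3986 + 3105 = 10278 m/s.

Δv ≈ 10300 m/s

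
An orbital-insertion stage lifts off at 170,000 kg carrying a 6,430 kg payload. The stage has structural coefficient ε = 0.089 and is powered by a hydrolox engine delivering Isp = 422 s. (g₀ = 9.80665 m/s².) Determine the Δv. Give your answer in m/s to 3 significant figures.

Stage wet mass = m₀ − payload = 170,000 − 6,430 = 163,570 kg.
Stage dry mass = ε × stage wet mass = 0.089 × 163,570 = 14,557.7 kg.
Burnout mass m_f = stage dry + payload = 14,557.7 + 6,430 = 20,987.7 kg.
v_e = Isp · g₀ = 422 × 9.80665 = 4138.4 m/s.
Rocket equation: Δv = v_e · ln(170,000/20,987.7) = 4138.4 × ln(8.1) = 4138.4 × 2.0919 ≈ 8657 m/s.

Δv ≈ 8660 m/s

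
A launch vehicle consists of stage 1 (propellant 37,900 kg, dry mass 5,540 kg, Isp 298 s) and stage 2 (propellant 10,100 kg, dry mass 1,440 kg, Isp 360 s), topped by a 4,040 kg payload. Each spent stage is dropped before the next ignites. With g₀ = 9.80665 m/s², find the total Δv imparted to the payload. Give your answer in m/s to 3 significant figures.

Δv ≈ 6690 m/s

Ignition mass of stage 1 = 37,900+5,540 + 10,100+1,440 + 4,040 = 59,020 kg.
Stage 1: m₀ = 59,020 kg, m_f = 59,020 − 37,900 = 21,120 kg; Δv = 298×9.80665×ln(2.795) = 2922.4×1.0277 ≈ 3003 m/s.
Stage 2: m₀ = 15,580 kg, m_f = 15,580 − 10,100 = 5,480 kg; Δv = 360×9.80665×ln(2.843) = 3530.4×1.0449 ≈ 3689 m/s.
Total Δv = 3003 + 3689 = 6692 m/s.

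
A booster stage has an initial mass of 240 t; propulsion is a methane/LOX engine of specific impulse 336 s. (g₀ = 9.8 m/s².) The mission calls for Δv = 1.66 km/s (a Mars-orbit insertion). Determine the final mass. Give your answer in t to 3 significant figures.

final mass ≈ 145 t

v_e = Isp · g₀ = 336 × 9.8 = 3292.8 m/s.
By the Tsiolkovsky rocket equation, m₀/m_f = exp(Δv / v_e) = exp(1660 / 3292.8) = exp(0.5041) = 1.6555.
m_f = m₀ / 1.6555 = 240 / 1.6555 = 144.971 t.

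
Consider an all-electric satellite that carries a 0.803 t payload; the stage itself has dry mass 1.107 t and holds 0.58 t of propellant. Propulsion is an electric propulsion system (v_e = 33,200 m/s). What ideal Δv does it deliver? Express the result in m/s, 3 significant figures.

m₀ = payload + dry + propellant = 0.803 + 1.107 + 0.58 = 2.49 t.
m_f = payload + dry = 0.803 + 1.107 = 1.91 t.
Δv = v_e · ln(m₀/m_f) = 33200.0 × ln(1.304) = 33200.0 × 0.2652 ≈ 8804.0 m/s.

Δv ≈ 8800 m/s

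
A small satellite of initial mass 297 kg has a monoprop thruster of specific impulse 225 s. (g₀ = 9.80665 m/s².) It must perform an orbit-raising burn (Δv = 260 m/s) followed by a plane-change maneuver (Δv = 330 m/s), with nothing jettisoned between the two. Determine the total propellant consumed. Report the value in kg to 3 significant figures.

total propellant consumed ≈ 69.7 kg

v_e = Isp · g₀ = 225 × 9.80665 = 2206.5 m/s.
After the first burn: m = 297 × exp(−260/2206.5) = 297 × 0.88884 = 263.985 kg.
After the second burn: m = 263.985 × exp(−330/2206.5) = 263.985 × 0.86109 = 227.315 kg.
Total propellant = m₀ − m_final = 297 − 227.315 = 69.685 kg.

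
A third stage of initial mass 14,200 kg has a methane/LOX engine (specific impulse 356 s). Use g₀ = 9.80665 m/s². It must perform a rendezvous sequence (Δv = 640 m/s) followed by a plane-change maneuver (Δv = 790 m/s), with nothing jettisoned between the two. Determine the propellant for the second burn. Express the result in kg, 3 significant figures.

propellant for the second burn ≈ 2390 kg

v_e = Isp · g₀ = 356 × 9.80665 = 3491.2 m/s.
After the first burn: m = 14200 × exp(−640/3491.2) = 14200 × 0.83250 = 11,821.5 kg.
After the second burn: m = 11,821.5 × exp(−790/3491.2) = 11,821.5 × 0.79749 = 9,427.53 kg.
Second-burn propellant = 11,821.5 − 9,427.53 = 2,393.97 kg.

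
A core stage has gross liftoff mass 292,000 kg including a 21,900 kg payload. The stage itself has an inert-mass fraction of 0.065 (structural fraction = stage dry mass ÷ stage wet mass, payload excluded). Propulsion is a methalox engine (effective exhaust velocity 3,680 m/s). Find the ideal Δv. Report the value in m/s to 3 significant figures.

Stage wet mass = m₀ − payload = 292,000 − 21,900 = 270,100 kg.
Stage dry mass = ε × stage wet mass = 0.065 × 270,100 = 17,556.5 kg.
Burnout mass m_f = stage dry + payload = 17,556.5 + 21,900 = 39,456.5 kg.
Rocket equation: Δv = v_e · ln(292,000/39,456.5) = 3680.0 × ln(7.401) = 3680.0 × 2.0016 ≈ 7366 m/s.

Δv ≈ 7370 m/s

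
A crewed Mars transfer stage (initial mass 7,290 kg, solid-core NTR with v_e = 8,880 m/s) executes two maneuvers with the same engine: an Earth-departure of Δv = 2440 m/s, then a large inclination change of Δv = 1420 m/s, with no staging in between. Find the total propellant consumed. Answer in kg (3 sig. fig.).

total propellant consumed ≈ 2570 kg

After the first burn: m = 7290 × exp(−2440/8880.0) = 7290 × 0.75974 = 5,538.5 kg.
After the second burn: m = 5,538.5 × exp(−1420/8880.0) = 5,538.5 × 0.85222 = 4,720.02 kg.
Total propellant = m₀ − m_final = 7290 − 4,720.02 = 2,569.98 kg.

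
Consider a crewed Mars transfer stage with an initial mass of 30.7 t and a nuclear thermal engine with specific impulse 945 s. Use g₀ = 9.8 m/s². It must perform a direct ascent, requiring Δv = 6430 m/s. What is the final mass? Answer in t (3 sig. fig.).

v_e = Isp · g₀ = 945 × 9.8 = 9261.0 m/s.
By the Tsiolkovsky rocket equation, m₀/m_f = exp(Δv / v_e) = exp(6430 / 9261.0) = exp(0.6943) = 2.0023.
m_f = m₀ / 2.0023 = 30.7 / 2.0023 = 15.3324 t.

final mass ≈ 15.3 t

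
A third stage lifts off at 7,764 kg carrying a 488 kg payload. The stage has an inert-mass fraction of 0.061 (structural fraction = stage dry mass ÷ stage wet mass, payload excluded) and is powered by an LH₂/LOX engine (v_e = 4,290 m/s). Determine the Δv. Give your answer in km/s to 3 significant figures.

Δv ≈ 9.10 km/s

Stage wet mass = m₀ − payload = 7,764 − 488 = 7,276 kg.
Stage dry mass = ε × stage wet mass = 0.061 × 7,276 = 443.836 kg.
Burnout mass m_f = stage dry + payload = 443.836 + 488 = 931.836 kg.
From the ideal rocket equation, Δv = v_e · ln(7,764/931.836) = 4290.0 × ln(8.332) = 4290.0 × 2.1201 ≈ 9095 m/s.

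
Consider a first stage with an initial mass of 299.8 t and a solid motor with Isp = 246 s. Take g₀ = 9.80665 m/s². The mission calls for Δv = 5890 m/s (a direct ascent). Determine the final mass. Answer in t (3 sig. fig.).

v_e = Isp · g₀ = 246 × 9.80665 = 2412.4 m/s.
m₀/m_f = exp(Δv / v_e) = exp(5890 / 2412.4) = exp(2.4415) = 11.4904.
m_f = m₀ / 11.4904 = 299.8 / 11.4904 = 26.0913 t.

final mass ≈ 26.1 t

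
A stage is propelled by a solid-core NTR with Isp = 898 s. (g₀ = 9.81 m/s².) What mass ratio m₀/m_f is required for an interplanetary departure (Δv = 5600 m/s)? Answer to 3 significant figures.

mass ratio ≈ 1.89

v_e = Isp · g₀ = 898 × 9.81 = 8809.4 m/s.
Using Δv = v_e ln(m₀/m_f): m₀/m_f = exp(Δv / v_e) = exp(5600 / 8809.4) = exp(0.6357) = 1.8883.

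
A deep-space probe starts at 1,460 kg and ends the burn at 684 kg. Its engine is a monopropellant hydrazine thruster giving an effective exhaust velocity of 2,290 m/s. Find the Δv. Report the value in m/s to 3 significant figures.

Δv ≈ 1740 m/s

Δv = v_e · ln(m₀/m_f) = 2290.0 × ln(2.135) = 2290.0 × 0.7582 ≈ 1736.4 m/s.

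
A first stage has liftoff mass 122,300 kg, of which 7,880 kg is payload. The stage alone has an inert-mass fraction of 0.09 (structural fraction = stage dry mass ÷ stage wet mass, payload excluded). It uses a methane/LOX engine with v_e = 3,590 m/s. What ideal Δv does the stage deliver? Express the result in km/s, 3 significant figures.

Δv ≈ 6.84 km/s

Stage wet mass = m₀ − payload = 122,300 − 7,880 = 114,420 kg.
Stage dry mass = ε × stage wet mass = 0.09 × 114,420 = 10,297.8 kg.
Burnout mass m_f = stage dry + payload = 10,297.8 + 7,880 = 18,177.8 kg.
Δv = v_e · ln(122,300/18,177.8) = 3590.0 × ln(6.728) = 3590.0 × 1.9063 ≈ 6844 m/s.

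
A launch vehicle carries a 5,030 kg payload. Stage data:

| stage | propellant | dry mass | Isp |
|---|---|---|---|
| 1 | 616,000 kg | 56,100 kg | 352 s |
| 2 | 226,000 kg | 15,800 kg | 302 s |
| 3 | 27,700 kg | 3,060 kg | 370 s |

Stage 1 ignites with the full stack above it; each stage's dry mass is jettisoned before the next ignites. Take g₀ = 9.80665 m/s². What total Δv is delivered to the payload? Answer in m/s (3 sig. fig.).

Δv ≈ 14000 m/s

Ignition mass of stage 1 = 616,000+56,100 + 226,000+15,800 + 27,700+3,060 + 5,030 = 949,690 kg.
Stage 1: m₀ = 949,690 kg, m_f = 949,690 − 616,000 = 333,690 kg; Δv = 352×9.80665×ln(2.846) = 3451.9×1.0459 ≈ 3610 m/s.
Stage 2: m₀ = 277,590 kg, m_f = 277,590 − 226,000 = 51,590 kg; Δv = 302×9.80665×ln(5.381) = 2961.6×1.6828 ≈ 4984 m/s.
Stage 3: m₀ = 35,790 kg, m_f = 35,790 − 27,700 = 8,090 kg; Δv = 370×9.80665×ln(4.424) = 3628.5×1.4870 ≈ 5396 m/s.
Total Δv = 3610 + 4984 + 5396 = 13990 m/s.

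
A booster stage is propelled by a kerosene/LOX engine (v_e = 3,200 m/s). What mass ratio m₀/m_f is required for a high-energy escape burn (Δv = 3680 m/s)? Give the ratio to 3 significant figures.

mass ratio ≈ 3.16

m₀/m_f = exp(Δv / v_e) = exp(3680 / 3200.0) = exp(1.1500) = 3.1582.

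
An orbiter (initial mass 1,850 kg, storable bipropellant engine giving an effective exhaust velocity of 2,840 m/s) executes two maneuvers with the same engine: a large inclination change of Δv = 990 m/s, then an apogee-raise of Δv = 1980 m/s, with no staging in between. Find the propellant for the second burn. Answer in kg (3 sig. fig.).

propellant for the second burn ≈ 655 kg

After the first burn: m = 1850 × exp(−990/2840.0) = 1850 × 0.70568 = 1,305.51 kg.
After the second burn: m = 1,305.51 × exp(−1980/2840.0) = 1,305.51 × 0.49799 = 650.131 kg.
Second-burn propellant = 1,305.51 − 650.131 = 655.379 kg.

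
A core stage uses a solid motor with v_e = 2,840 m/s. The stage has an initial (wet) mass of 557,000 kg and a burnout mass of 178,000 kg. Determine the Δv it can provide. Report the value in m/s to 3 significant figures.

From the ideal rocket equation, Δv = v_e · ln(m₀/m_f) = 2840.0 × ln(3.129) = 2840.0 × 1.1408 ≈ 3239.8 m/s.

Δv ≈ 3240 m/s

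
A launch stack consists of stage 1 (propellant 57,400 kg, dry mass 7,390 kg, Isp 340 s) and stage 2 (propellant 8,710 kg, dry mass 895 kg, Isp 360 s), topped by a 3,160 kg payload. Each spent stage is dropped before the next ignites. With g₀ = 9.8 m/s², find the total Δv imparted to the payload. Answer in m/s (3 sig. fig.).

Δv ≈ 8540 m/s

Ignition mass of stage 1 = 57,400+7,390 + 8,710+895 + 3,160 = 77,555 kg.
Stage 1: m₀ = 77,555 kg, m_f = 77,555 − 57,400 = 20,155 kg; Δv = 340×9.8×ln(3.848) = 3332.0×1.3475 ≈ 4490 m/s.
Stage 2: m₀ = 12,765 kg, m_f = 12,765 − 8,710 = 4,055 kg; Δv = 360×9.8×ln(3.148) = 3528.0×1.1468 ≈ 4046 m/s.
Total Δv = 4490 + 4046 = 8536 m/s.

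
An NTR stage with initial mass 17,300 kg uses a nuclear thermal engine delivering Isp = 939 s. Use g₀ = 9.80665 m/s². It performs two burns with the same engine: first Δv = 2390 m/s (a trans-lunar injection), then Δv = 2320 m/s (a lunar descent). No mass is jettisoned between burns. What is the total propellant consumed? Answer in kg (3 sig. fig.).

v_e = Isp · g₀ = 939 × 9.80665 = 9208.4 m/s.
After the first burn: m = 17300 × exp(−2390/9208.4) = 17300 × 0.77140 = 13,345.2 kg.
After the second burn: m = 13,345.2 × exp(−2320/9208.4) = 13,345.2 × 0.77729 = 10,373.1 kg.
Total propellant = m₀ − m_final = 17300 − 10,373.1 = 6,926.9 kg.

total propellant consumed ≈ 6930 kg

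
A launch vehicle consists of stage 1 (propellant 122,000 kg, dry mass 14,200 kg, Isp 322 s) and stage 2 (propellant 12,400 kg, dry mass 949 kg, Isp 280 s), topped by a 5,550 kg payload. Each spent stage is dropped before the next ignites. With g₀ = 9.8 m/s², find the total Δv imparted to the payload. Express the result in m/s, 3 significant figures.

Δv ≈ 7800 m/s

Ignition mass of stage 1 = 122,000+14,200 + 12,400+949 + 5,550 = 155,099 kg.
Stage 1: m₀ = 155,099 kg, m_f = 155,099 − 122,000 = 33,099 kg; Δv = 322×9.8×ln(4.686) = 3155.6×1.5446 ≈ 4874 m/s.
Stage 2: m₀ = 18,899 kg, m_f = 18,899 − 12,400 = 6,499 kg; Δv = 280×9.8×ln(2.908) = 2744.0×1.0675 ≈ 2929 m/s.
Total Δv = 4874 + 2929 = 7803 m/s.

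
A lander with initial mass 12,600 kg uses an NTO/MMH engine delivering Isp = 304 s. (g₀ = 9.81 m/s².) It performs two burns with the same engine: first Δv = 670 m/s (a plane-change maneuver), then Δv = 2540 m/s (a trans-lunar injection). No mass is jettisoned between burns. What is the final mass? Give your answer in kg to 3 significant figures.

final mass ≈ 4290 kg

v_e = Isp · g₀ = 304 × 9.81 = 2982.2 m/s.
After the first burn: m = 12600 × exp(−670/2982.2) = 12600 × 0.79879 = 10,064.8 kg.
After the second burn: m = 10,064.8 × exp(−2540/2982.2) = 10,064.8 × 0.42669 = 4,294.55 kg.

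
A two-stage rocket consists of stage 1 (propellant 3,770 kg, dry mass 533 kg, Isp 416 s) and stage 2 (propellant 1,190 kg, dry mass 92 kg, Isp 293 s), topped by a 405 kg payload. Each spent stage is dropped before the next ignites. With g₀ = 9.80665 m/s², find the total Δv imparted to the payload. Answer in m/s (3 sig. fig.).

Δv ≈ 7560 m/s

Ignition mass of stage 1 = 3,770+533 + 1,190+92 + 405 = 5,990 kg.
Stage 1: m₀ = 5,990 kg, m_f = 5,990 − 3,770 = 2,220 kg; Δv = 416×9.80665×ln(2.698) = 4079.6×0.9926 ≈ 4049 m/s.
Stage 2: m₀ = 1,687 kg, m_f = 1,687 − 1,190 = 497 kg; Δv = 293×9.80665×ln(3.394) = 2873.3×1.2221 ≈ 3512 m/s.
Total Δv = 4049 + 3512 = 7561 m/s.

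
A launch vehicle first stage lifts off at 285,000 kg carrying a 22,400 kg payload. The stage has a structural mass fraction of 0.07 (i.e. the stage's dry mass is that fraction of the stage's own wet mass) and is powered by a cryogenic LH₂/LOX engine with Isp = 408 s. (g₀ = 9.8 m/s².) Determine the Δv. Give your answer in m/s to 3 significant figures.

Δv ≈ 7770 m/s

Stage wet mass = m₀ − payload = 285,000 − 22,400 = 262,600 kg.
Stage dry mass = ε × stage wet mass = 0.07 × 262,600 = 18,382 kg.
Burnout mass m_f = stage dry + payload = 18,382 + 22,400 = 40,782 kg.
v_e = Isp · g₀ = 408 × 9.8 = 3998.4 m/s.
Rocket equation: Δv = v_e · ln(285,000/40,782) = 3998.4 × ln(6.988) = 3998.4 × 1.9442 ≈ 7774 m/s.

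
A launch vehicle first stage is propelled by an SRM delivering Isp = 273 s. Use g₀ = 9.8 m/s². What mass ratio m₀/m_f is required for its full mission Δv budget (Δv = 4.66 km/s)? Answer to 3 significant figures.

mass ratio ≈ 5.71

v_e = Isp · g₀ = 273 × 9.8 = 2675.4 m/s.
m₀/m_f = exp(Δv / v_e) = exp(4660 / 2675.4) = exp(1.7418) = 5.7076.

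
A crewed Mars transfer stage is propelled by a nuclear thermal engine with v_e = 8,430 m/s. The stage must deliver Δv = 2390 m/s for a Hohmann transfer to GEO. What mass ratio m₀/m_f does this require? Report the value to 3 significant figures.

m₀/m_f = exp(Δv / v_e) = exp(2390 / 8430.0) = exp(0.2835) = 1.3278.

mass ratio ≈ 1.33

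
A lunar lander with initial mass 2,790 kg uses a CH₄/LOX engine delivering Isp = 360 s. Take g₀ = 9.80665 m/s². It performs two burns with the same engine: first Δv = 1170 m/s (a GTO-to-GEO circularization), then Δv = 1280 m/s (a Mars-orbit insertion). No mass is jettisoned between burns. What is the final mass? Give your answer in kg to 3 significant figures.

v_e = Isp · g₀ = 360 × 9.80665 = 3530.4 m/s.
After the first burn: m = 2790 × exp(−1170/3530.4) = 2790 × 0.71791 = 2,002.97 kg.
After the second burn: m = 2,002.97 × exp(−1280/3530.4) = 2,002.97 × 0.69589 = 1,393.85 kg.

final mass ≈ 1390 kg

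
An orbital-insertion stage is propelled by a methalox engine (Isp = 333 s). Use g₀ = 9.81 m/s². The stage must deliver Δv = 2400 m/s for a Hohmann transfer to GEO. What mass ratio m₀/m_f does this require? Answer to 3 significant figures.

mass ratio ≈ 2.08

v_e = Isp · g₀ = 333 × 9.81 = 3266.7 m/s.
Using Δv = v_e ln(m₀/m_f): m₀/m_f = exp(Δv / v_e) = exp(2400 / 3266.7) = exp(0.7347) = 2.0848.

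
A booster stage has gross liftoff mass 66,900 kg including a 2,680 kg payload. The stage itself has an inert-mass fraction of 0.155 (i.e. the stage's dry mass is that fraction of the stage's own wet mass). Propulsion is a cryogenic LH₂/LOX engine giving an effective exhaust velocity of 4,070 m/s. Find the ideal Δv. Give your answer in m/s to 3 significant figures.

Stage wet mass = m₀ − payload = 66,900 − 2,680 = 64,220 kg.
Stage dry mass = ε × stage wet mass = 0.155 × 64,220 = 9,954.1 kg.
Burnout mass m_f = stage dry + payload = 9,954.1 + 2,680 = 12,634.1 kg.
From the ideal rocket equation, Δv = v_e · ln(66,900/12,634.1) = 4070.0 × ln(5.295) = 4070.0 × 1.6668 ≈ 6784 m/s.

Δv ≈ 6780 m/s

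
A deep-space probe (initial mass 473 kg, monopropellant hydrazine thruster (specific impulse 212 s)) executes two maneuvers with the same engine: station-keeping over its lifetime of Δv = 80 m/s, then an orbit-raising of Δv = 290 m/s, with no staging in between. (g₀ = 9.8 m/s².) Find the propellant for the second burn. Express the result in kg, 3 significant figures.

propellant for the second burn ≈ 59.3 kg

v_e = Isp · g₀ = 212 × 9.8 = 2077.6 m/s.
After the first burn: m = 473 × exp(−80/2077.6) = 473 × 0.96223 = 455.135 kg.
After the second burn: m = 455.135 × exp(−290/2077.6) = 455.135 × 0.86972 = 395.84 kg.
Second-burn propellant = 455.135 − 395.84 = 59.295 kg.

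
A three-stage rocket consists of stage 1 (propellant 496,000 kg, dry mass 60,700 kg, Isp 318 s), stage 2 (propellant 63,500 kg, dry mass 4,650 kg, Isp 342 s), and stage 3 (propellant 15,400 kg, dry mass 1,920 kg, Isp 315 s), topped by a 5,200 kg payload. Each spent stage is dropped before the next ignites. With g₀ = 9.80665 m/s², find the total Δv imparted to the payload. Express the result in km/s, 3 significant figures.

Δv ≈ 12.1 km/s

Ignition mass of stage 1 = 496,000+60,700 + 63,500+4,650 + 15,400+1,920 + 5,200 = 647,370 kg.
Stage 1: m₀ = 647,370 kg, m_f = 647,370 − 496,000 = 151,370 kg; Δv = 318×9.80665×ln(4.277) = 3118.5×1.4532 ≈ 4532 m/s.
Stage 2: m₀ = 90,670 kg, m_f = 90,670 − 63,500 = 27,170 kg; Δv = 342×9.80665×ln(3.337) = 3353.9×1.2051 ≈ 4042 m/s.
Stage 3: m₀ = 22,520 kg, m_f = 22,520 − 15,400 = 7,120 kg; Δv = 315×9.80665×ln(3.163) = 3089.1×1.1515 ≈ 3557 m/s.
Total Δv = 4532 + 4042 + 3557 = 12131 m/s.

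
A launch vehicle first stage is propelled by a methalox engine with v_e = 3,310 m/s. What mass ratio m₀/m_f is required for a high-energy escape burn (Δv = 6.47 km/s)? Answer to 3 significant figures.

m₀/m_f = exp(Δv / v_e) = exp(6470 / 3310.0) = exp(1.9547) = 7.0617.

mass ratio ≈ 7.06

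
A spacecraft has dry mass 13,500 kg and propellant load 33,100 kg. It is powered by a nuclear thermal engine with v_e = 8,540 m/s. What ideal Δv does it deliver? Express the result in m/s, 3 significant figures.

Δv ≈ 10600 m/s

m₀ = m_dry + m_prop = 13,500 + 33,100 = 46,600 kg.
Δv = v_e · ln(m₀/m_f) = 8540.0 × ln(3.452) = 8540.0 × 1.2389 ≈ 10580.3 m/s.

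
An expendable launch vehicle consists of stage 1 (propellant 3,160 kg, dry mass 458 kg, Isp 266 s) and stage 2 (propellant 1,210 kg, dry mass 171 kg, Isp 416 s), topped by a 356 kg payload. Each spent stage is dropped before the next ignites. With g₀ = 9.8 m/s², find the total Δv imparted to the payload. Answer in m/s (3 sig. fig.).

Δv ≈ 7190 m/s

Ignition mass of stage 1 = 3,160+458 + 1,210+171 + 356 = 5,355 kg.
Stage 1: m₀ = 5,355 kg, m_f = 5,355 − 3,160 = 2,195 kg; Δv = 266×9.8×ln(2.44) = 2606.8×0.8918 ≈ 2325 m/s.
Stage 2: m₀ = 1,737 kg, m_f = 1,737 − 1,210 = 527 kg; Δv = 416×9.8×ln(3.296) = 4076.8×1.1927 ≈ 4862 m/s.
Total Δv = 2325 + 4862 = 7187 m/s.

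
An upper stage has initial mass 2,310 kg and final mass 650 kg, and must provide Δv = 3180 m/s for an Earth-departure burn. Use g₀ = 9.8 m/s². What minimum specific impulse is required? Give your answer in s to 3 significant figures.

ln(m₀/m_f) = ln(2310/650) = ln(3.554) = 1.2680.
v_e = Δv / ln(m₀/m_f) = 3180 / 1.2680 = 2507.8 m/s.
Isp = v_e / g₀ = 2507.8 / 9.8 = 255.9 s.

Isp ≈ 256 s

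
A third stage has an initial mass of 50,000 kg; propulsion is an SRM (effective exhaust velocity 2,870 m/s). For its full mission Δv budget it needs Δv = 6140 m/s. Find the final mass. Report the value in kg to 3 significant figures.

final mass ≈ 5890 kg

By the Tsiolkovsky rocket equation, m₀/m_f = exp(Δv / v_e) = exp(6140 / 2870.0) = exp(2.1394) = 8.4941.
m_f = m₀ / 8.4941 = 50,000 / 8.4941 = 5,886.44 kg.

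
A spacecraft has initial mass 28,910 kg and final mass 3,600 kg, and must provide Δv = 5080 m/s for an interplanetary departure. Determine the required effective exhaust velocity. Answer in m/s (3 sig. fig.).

v_e ≈ 2440 m/s

ln(m₀/m_f) = ln(28910/3600) = ln(8.031) = 2.0833.
v_e = Δv / ln(m₀/m_f) = 5080 / 2.0833 = 2438.5 m/s.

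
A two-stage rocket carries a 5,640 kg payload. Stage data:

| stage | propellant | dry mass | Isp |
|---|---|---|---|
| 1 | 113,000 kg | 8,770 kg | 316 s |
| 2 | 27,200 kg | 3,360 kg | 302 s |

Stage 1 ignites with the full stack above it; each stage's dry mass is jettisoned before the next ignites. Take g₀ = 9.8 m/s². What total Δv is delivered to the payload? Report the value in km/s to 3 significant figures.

Δv ≈ 8.01 km/s

Ignition mass of stage 1 = 113,000+8,770 + 27,200+3,360 + 5,640 = 157,970 kg.
Stage 1: m₀ = 157,970 kg, m_f = 157,970 − 113,000 = 44,970 kg; Δv = 316×9.8×ln(3.513) = 3096.8×1.2564 ≈ 3891 m/s.
Stage 2: m₀ = 36,200 kg, m_f = 36,200 − 27,200 = 9,000 kg; Δv = 302×9.8×ln(4.022) = 2959.6×1.3918 ≈ 4119 m/s.
Total Δv = 3891 + 4119 = 8010 m/s.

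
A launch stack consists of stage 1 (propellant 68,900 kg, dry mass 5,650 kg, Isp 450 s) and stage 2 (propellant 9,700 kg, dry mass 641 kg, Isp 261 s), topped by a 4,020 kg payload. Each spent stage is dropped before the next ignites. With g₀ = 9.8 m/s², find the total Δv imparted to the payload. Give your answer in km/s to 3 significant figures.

Δv ≈ 9.46 km/s

Ignition mass of stage 1 = 68,900+5,650 + 9,700+641 + 4,020 = 88,911 kg.
Stage 1: m₀ = 88,911 kg, m_f = 88,911 − 68,900 = 20,011 kg; Δv = 450×9.8×ln(4.443) = 4410.0×1.4914 ≈ 6577 m/s.
Stage 2: m₀ = 14,361 kg, m_f = 14,361 − 9,700 = 4,661 kg; Δv = 261×9.8×ln(3.081) = 2557.8×1.1253 ≈ 2878 m/s.
Total Δv = 6577 + 2878 = 9455 m/s.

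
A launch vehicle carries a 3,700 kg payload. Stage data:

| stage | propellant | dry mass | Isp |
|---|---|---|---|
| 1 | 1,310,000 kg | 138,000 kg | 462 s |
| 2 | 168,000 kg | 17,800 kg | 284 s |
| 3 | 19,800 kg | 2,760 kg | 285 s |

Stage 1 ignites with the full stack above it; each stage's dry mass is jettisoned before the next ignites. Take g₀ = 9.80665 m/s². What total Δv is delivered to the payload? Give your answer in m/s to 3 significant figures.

Δv ≈ 15300 m/s

Ignition mass of stage 1 = 1,310,000+138,000 + 168,000+17,800 + 19,800+2,760 + 3,700 = 1,660,060 kg.
Stage 1: m₀ = 1,660,060 kg, m_f = 1,660,060 − 1,310,000 = 350,060 kg; Δv = 462×9.80665×ln(4.742) = 4530.7×1.5565 ≈ 7052 m/s.
Stage 2: m₀ = 212,060 kg, m_f = 212,060 − 168,000 = 44,060 kg; Δv = 284×9.80665×ln(4.813) = 2785.1×1.5713 ≈ 4376 m/s.
Stage 3: m₀ = 26,260 kg, m_f = 26,260 − 19,800 = 6,460 kg; Δv = 285×9.80665×ln(4.065) = 2794.9×1.4024 ≈ 3920 m/s.
Total Δv = 7052 + 4376 + 3920 = 15348 m/s.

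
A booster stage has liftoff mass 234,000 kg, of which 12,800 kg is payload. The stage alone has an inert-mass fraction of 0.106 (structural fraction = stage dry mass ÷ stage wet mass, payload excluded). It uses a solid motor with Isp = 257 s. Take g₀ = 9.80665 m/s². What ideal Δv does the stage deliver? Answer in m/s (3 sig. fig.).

Stage wet mass = m₀ − payload = 234,000 − 12,800 = 221,200 kg.
Stage dry mass = ε × stage wet mass = 0.106 × 221,200 = 23,447.2 kg.
Burnout mass m_f = stage dry + payload = 23,447.2 + 12,800 = 36,247.2 kg.
v_e = Isp · g₀ = 257 × 9.80665 = 2520.3 m/s.
Using Δv = v_e ln(m₀/m_f): Δv = v_e · ln(234,000/36,247.2) = 2520.3 × ln(6.456) = 2520.3 × 1.8650 ≈ 4700 m/s.

Δv ≈ 4700 m/s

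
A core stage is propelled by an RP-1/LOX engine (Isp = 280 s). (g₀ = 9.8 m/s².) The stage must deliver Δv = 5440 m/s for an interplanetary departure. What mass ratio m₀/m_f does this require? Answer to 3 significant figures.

mass ratio ≈ 7.26

v_e = Isp · g₀ = 280 × 9.8 = 2744.0 m/s.
m₀/m_f = exp(Δv / v_e) = exp(5440 / 2744.0) = exp(1.9825) = 7.2609.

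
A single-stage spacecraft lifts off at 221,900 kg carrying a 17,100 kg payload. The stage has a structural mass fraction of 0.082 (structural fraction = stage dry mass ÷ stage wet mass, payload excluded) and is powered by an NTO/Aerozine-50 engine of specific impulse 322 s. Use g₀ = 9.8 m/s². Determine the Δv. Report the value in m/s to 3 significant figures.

Δv ≈ 5930 m/s

Stage wet mass = m₀ − payload = 221,900 − 17,100 = 204,800 kg.
Stage dry mass = ε × stage wet mass = 0.082 × 204,800 = 16,793.6 kg.
Burnout mass m_f = stage dry + payload = 16,793.6 + 17,100 = 33,893.6 kg.
v_e = Isp · g₀ = 322 × 9.8 = 3155.6 m/s.
Δv = v_e · ln(221,900/33,893.6) = 3155.6 × ln(6.547) = 3155.6 × 1.8790 ≈ 5929 m/s.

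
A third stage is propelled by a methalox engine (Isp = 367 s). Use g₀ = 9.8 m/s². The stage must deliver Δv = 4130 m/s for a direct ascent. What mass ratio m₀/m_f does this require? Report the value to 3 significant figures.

mass ratio ≈ 3.15

v_e = Isp · g₀ = 367 × 9.8 = 3596.6 m/s.
Rocket equation: m₀/m_f = exp(Δv / v_e) = exp(4130 / 3596.6) = exp(1.1483) = 3.1528.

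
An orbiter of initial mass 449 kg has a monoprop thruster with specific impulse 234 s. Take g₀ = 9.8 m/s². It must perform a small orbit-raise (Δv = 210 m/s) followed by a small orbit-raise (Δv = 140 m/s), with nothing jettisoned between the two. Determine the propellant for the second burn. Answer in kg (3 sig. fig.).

propellant for the second burn ≈ 24.3 kg

v_e = Isp · g₀ = 234 × 9.8 = 2293.2 m/s.
After the first burn: m = 449 × exp(−210/2293.2) = 449 × 0.91249 = 409.708 kg.
After the second burn: m = 409.708 × exp(−140/2293.2) = 409.708 × 0.94078 = 385.445 kg.
Second-burn propellant = 409.708 − 385.445 = 24.263 kg.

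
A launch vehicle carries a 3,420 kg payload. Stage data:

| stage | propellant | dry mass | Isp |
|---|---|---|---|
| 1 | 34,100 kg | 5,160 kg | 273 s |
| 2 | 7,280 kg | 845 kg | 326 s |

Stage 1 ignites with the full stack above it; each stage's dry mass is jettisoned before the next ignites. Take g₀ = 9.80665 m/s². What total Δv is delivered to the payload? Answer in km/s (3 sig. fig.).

Δv ≈ 6.16 km/s

Ignition mass of stage 1 = 34,100+5,160 + 7,280+845 + 3,420 = 50,805 kg.
Stage 1: m₀ = 50,805 kg, m_f = 50,805 − 34,100 = 16,705 kg; Δv = 273×9.80665×ln(3.041) = 2677.2×1.1123 ≈ 2978 m/s.
Stage 2: m₀ = 11,545 kg, m_f = 11,545 − 7,280 = 4,265 kg; Δv = 326×9.80665×ln(2.707) = 3197.0×0.9958 ≈ 3184 m/s.
Total Δv = 2978 + 3184 = 6162 m/s.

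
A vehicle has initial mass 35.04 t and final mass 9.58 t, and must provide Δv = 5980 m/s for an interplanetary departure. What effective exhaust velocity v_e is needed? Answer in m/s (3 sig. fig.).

ln(m₀/m_f) = ln(35040/9580) = ln(3.658) = 1.2968.
v_e = Δv / ln(m₀/m_f) = 5980 / 1.2968 = 4611.3 m/s.

v_e ≈ 4610 m/s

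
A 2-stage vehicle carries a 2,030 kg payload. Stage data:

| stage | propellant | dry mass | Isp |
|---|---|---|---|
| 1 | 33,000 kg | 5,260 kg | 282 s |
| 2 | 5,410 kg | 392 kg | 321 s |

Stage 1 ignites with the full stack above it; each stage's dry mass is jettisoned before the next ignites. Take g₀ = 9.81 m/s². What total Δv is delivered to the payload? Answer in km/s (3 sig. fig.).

Ignition mass of stage 1 = 33,000+5,260 + 5,410+392 + 2,030 = 46,092 kg.
Stage 1: m₀ = 46,092 kg, m_f = 46,092 − 33,000 = 13,092 kg; Δv = 282×9.81×ln(3.521) = 2766.4×1.2586 ≈ 3482 m/s.
Stage 2: m₀ = 7,832 kg, m_f = 7,832 − 5,410 = 2,422 kg; Δv = 321×9.81×ln(3.234) = 3149.0×1.1736 ≈ 3696 m/s.
Total Δv = 3482 + 3696 = 7178 m/s.

Δv ≈ 7.18 km/s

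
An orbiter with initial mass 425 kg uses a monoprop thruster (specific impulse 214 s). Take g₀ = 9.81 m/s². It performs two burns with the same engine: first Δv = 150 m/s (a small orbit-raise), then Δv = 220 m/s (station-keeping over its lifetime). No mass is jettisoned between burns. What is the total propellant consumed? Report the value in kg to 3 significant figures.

v_e = Isp · g₀ = 214 × 9.81 = 2099.3 m/s.
After the first burn: m = 425 × exp(−150/2099.3) = 425 × 0.93104 = 395.692 kg.
After the second burn: m = 395.692 × exp(−220/2099.3) = 395.692 × 0.90051 = 356.325 kg.
Total propellant = m₀ − m_final = 425 − 356.325 = 68.675 kg.

total propellant consumed ≈ 68.7 kg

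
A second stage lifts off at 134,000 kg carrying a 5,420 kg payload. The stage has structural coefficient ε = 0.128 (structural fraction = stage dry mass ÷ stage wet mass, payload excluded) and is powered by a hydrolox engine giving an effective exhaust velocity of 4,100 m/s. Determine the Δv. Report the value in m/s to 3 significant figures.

Δv ≈ 7430 m/s

Stage wet mass = m₀ − payload = 134,000 − 5,420 = 128,580 kg.
Stage dry mass = ε × stage wet mass = 0.128 × 128,580 = 16,458.2 kg.
Burnout mass m_f = stage dry + payload = 16,458.2 + 5,420 = 21,878.2 kg.
Δv = v_e · ln(134,000/21,878.2) = 4100.0 × ln(6.125) = 4100.0 × 1.8123 ≈ 7431 m/s.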